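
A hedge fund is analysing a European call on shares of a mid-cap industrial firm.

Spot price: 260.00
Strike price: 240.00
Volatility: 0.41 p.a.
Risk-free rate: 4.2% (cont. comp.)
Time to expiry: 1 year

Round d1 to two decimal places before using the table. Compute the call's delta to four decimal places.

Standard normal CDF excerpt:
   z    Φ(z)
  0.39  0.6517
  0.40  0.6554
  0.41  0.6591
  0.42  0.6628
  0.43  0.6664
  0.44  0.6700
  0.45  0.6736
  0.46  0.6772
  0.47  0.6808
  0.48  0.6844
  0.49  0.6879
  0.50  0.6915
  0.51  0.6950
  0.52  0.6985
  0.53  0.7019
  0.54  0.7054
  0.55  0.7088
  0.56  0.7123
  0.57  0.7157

σ√T = 0.41·√1 = 0.4100
d₁ = [ln(260/240) + (0.042 + ½·0.41²)·1] / (σ√T) = (0.0800 + 0.1260) / 0.4100 = 0.5027 which rounds to 0.50
N(d₁) = N(0.50) = 0.6915
Δ_call = N(d₁) = 0.6915

0.6915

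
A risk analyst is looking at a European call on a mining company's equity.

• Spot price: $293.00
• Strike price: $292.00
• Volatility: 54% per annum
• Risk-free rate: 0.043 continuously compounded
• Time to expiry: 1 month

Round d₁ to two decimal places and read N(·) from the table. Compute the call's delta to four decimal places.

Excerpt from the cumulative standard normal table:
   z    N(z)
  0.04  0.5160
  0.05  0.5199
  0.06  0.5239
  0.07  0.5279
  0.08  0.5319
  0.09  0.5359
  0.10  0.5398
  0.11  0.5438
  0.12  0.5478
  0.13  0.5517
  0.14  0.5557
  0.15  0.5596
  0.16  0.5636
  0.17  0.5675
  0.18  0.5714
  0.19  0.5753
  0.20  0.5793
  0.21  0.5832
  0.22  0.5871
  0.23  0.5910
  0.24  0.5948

T = 0.08333;  σ√T = 0.1559
ln(S/K) + (r + σ²/2)T = ln(293/292) + (0.043 + 0.54²/2)·0.08333 = 0.0034 + 0.0157 = 0.0192
d₁ = 0.0192 / 0.1559 = 0.1229 ⇒ 0.12
N(d₁) = N(0.12) = 0.5478
Δ_call = N(d₁) = 0.5478

0.5478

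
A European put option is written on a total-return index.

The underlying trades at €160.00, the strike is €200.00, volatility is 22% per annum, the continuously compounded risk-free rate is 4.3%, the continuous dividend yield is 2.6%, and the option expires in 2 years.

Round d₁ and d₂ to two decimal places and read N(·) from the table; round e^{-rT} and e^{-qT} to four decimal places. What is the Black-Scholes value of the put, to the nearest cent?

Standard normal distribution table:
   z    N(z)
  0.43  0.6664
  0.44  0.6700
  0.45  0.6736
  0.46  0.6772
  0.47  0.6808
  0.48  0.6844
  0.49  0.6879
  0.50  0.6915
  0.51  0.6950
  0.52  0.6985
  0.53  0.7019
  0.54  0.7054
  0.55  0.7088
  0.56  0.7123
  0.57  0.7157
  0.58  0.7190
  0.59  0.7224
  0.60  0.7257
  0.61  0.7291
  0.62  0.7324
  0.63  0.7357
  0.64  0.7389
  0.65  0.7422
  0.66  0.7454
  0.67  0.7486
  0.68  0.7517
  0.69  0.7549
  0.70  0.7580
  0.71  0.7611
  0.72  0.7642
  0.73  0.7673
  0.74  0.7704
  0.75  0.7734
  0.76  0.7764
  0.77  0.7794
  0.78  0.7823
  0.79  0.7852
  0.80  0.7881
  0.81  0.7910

€40.17

σ√T = 0.22·√2 = 0.3111
d₁ = [ln(160/200) + (0.043 − 0.026 + 0.22²/2)·2] / 0.3111 = [-0.2231 + 0.0824] / 0.3111 = -0.4524 which rounds to -0.45
d₂ = d₁ − σ√T = -0.4524 − 0.3111 = -0.7635 which rounds to -0.76
exp(−qT) = exp(−0.026·2) = 0.9493;  exp(−rT) = exp(−0.043·2) = 0.9176
P = 200·0.9176·N(0.76) − 160·0.9493·N(0.45) = 200·0.9176·0.7764 − 160·0.9493·0.6736 = 142.4849 − 102.3118 = 40.1732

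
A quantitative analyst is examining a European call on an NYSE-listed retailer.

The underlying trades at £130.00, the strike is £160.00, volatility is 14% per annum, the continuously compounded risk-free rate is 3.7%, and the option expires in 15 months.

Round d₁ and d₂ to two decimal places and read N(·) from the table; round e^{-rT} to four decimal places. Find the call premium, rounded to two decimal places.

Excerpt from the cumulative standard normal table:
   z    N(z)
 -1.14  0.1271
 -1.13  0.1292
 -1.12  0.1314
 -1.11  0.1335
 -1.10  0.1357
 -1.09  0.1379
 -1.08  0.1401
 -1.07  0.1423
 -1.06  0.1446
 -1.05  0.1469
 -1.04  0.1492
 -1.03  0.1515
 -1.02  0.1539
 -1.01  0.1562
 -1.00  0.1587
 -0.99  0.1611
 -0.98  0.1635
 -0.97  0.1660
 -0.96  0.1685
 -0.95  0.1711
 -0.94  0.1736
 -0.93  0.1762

£1.85

σ√T = 0.14 × 1.1180 = 0.1565
d₁ = [ln(130/160) + (0.037 + 0.14²/2)·1.25] / 0.1565 = [-0.2076 + 0.0585] / 0.1565 = -0.9528 → -0.95
d₂ = d₁ − σ√T = -0.9528 − 0.1565 = -1.1093 → -1.11
e^(−rT) = e^(−0.037·1.25) = 0.9548
N(d₁) = N(-0.95) = 0.1711;  N(d₂) = N(-1.11) = 0.1335
C = 130·0.1711 − 160·0.9548·0.1335 = 22.2430 − 20.3945 = 1.8485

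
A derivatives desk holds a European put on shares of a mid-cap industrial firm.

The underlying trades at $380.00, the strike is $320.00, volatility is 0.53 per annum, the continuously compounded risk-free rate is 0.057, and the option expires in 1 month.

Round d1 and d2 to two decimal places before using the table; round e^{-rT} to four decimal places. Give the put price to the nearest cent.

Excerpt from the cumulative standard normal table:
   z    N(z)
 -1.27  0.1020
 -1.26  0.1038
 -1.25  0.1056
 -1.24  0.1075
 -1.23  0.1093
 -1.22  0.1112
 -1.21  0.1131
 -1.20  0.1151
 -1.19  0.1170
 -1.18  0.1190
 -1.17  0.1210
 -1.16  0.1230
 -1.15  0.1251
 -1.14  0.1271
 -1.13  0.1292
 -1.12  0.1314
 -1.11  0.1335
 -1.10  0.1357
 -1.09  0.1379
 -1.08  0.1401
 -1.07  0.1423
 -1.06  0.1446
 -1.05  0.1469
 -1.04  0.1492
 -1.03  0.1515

$3.09

σ√T = 0.53·√0.08333 = 0.1530
d₁ = [ln(380/320) + (0.057 + ½·0.53²)·0.08333] / (σ√T) = (0.1719 + 0.0165) / 0.1530 = 1.2308 which rounds to 1.23
d₂ = 1.2308 − 0.1530 = 1.0778 which rounds to 1.08
e^(−rT) = e^(−0.057·0.08333) = 0.9953
P = 320·0.9953·N(-1.08) − 380·N(-1.23) = 320·0.9953·0.1401 − 380·0.1093 = 44.6213 − 41.5340 = 3.0873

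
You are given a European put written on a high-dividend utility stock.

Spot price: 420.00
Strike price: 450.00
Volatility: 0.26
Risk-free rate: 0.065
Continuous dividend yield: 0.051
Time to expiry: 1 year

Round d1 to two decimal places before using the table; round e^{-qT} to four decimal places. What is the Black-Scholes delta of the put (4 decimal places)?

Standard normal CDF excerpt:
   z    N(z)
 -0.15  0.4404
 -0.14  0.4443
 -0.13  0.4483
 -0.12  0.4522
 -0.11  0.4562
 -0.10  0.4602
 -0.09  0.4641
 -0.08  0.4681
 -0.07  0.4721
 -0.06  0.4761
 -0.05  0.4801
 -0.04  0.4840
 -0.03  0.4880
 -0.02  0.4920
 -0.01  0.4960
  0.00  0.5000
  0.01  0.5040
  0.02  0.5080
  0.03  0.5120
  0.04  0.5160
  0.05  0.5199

-0.5055

σ√T = 0.26 × 1.0000 = 0.2600
d₁ = [ln(420/450) + (0.065 − 0.051 + 0.26²/2)·1] / 0.2600 = [-0.0690 + 0.0478] / 0.2600 = -0.0815 ≈ -0.08
N(d₁) = N(-0.08) = 0.4681
Δ_put = e^(−qT)·(N(d₁) − 1) = 0.9503·(0.4681 − 1) = -0.5055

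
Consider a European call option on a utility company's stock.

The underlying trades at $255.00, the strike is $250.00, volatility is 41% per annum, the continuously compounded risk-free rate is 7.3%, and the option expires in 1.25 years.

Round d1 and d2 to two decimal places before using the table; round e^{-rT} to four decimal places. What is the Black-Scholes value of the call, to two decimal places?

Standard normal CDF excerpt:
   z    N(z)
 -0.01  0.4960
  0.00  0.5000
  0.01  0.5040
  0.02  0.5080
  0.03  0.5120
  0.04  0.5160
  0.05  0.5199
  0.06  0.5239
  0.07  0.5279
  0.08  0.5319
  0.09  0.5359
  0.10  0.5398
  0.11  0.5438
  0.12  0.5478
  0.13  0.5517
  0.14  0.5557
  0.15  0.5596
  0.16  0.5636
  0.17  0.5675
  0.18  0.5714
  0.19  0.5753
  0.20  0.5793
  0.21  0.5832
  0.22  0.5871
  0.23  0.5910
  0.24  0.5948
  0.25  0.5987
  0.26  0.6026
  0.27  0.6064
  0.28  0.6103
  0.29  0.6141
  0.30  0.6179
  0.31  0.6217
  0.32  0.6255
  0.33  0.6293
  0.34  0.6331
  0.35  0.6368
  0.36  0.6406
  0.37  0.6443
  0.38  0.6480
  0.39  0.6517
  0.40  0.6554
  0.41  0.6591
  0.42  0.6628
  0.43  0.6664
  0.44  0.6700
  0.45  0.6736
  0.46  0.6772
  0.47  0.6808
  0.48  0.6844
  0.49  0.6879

$58.59

σ√T = 0.41 × 1.1180 = 0.4584
d₁ = [ln(255/250) + (0.073 + ½·0.41²)·1.25] / (σ√T) = (0.0198 + 0.1963) / 0.4584 = 0.4715 ≈ 0.47
d₂ = 0.4715 − 0.4584 = 0.0131 ≈ 0.01
e^(−rT) = e^(−0.073·1.25) = 0.9128
N(d₁) = N(0.47) = 0.6808;  N(d₂) = N(0.01) = 0.5040
C = 255·0.6808 − 250·0.9128·0.5040 = 173.6040 − 115.0128 = 58.5912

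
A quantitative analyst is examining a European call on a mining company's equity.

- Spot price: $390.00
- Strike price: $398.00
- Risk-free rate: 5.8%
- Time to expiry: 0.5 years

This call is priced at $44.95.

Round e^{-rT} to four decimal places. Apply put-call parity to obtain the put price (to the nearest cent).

$41.57

e^(−rT) = e^(−0.058·0.5) = 0.9714
Put-call parity: C − P = S − K·e^(−rT) = 390 − 398·0.9714 = 390 − 386.6172 = 3.3828
P = C − (C − P) = 44.95 − (3.3828) = 41.5672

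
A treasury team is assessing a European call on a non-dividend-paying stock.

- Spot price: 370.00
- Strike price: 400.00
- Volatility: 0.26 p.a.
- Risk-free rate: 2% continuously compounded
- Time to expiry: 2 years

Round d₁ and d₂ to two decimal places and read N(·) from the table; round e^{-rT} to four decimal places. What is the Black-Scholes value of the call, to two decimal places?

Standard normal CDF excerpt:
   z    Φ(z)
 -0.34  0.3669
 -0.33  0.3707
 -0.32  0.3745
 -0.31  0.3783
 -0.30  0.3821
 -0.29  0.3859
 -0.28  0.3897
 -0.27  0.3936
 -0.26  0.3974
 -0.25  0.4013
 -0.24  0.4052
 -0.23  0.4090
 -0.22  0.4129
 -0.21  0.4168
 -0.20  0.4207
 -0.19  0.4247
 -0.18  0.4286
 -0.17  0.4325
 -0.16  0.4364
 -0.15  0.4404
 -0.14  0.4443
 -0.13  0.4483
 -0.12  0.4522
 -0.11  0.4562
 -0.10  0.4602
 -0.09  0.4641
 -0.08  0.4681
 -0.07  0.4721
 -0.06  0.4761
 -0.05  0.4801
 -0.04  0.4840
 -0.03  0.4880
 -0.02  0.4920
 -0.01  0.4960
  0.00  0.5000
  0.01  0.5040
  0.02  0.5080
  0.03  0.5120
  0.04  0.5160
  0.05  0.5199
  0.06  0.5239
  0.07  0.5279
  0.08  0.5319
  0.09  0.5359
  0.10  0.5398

48.49

σ√T = 0.26·√2 = 0.3677
ln(S/K) + (r + σ²/2)T = ln(370/400) + (0.02 + 0.26²/2)·2 = -0.0780 + 0.1076 = 0.0296
d₁ = 0.0296 / 0.3677 = 0.0806 → 0.08
d₂ = d₁ − σ√T = 0.0806 − 0.3677 = -0.2871 → -0.29
exp(−rT) = exp(−0.02·2) = 0.9608
N(d₁) = N(0.08) = 0.5319;  N(d₂) = N(-0.29) = 0.3859
C = 370·0.5319 − 400·0.9608·0.3859 = 196.8030 − 148.3091 = 48.4939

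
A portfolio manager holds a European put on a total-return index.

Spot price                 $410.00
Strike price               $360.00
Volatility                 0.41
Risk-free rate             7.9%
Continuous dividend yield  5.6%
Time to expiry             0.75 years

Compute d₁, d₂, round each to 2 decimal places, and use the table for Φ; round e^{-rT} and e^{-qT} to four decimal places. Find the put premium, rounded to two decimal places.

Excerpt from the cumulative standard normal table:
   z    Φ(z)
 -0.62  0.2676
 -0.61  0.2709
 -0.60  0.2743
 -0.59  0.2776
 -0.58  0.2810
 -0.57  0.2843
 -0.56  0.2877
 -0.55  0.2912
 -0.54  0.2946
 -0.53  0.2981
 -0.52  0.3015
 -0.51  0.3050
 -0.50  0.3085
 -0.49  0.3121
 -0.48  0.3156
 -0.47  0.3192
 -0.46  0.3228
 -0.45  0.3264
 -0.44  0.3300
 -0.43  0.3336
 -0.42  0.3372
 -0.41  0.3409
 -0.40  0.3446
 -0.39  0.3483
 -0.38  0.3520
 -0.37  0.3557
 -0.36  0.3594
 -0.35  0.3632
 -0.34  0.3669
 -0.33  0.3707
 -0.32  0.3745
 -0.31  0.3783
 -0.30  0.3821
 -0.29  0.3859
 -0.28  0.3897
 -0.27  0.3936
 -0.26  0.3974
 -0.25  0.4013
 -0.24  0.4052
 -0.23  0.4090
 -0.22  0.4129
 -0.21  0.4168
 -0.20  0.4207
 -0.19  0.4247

T = 0.75;  σ√T = 0.3551
d₁ = [ln(410/360) + (0.079 − 0.056 + ½·0.41²)·0.75] / (σ√T) = (0.1301 + 0.0803) / 0.3551 = 0.5924 ⇒ 0.59
d₂ = 0.5924 − 0.3551 = 0.2373 ⇒ 0.24
e^(−qT) = e^(−0.056·0.75) = 0.9589;  e^(−rT) = e^(−0.079·0.75) = 0.9425
N(−d₂) = N(-0.24) = 0.4052;  N(−d₁) = N(-0.59) = 0.2776
P = 360·0.9425·0.4052 − 410·0.9589·0.2776 = 137.4844 − 109.1382 = 28.3462

$28.35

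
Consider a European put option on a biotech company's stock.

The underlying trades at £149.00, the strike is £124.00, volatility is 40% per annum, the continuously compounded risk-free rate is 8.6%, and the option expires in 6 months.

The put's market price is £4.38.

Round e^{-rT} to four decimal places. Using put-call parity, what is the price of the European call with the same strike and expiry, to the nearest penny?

e^(−rT) = e^(−0.086·0.5) = 0.9579
Put-call parity: C − P = S − K·e^(−rT) = 149 − 124·0.9579 = 149 − 118.7796 = 30.2204
C = P + (C − P) = 4.38 + (30.2204) = 34.6004

£34.60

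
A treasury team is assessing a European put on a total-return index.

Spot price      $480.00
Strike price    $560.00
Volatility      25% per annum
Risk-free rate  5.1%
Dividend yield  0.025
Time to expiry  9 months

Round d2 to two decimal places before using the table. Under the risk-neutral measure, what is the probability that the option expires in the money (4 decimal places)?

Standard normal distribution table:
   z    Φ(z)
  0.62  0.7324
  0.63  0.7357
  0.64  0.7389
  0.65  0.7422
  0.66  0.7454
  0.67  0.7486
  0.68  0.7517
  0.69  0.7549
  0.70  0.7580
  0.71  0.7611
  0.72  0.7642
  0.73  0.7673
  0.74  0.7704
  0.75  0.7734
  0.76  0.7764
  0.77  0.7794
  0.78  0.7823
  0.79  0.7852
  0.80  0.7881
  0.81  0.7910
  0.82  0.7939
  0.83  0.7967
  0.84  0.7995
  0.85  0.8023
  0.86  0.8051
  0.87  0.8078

0.7673

T = 0.75;  σ√T = 0.2165
d₁ = [ln(480/560) + (0.051 − 0.025 + 0.25²/2)·0.75] / 0.2165 = [-0.1542 + 0.0429] / 0.2165 = -0.5137 → -0.51
d₂ = d₁ − σ√T = -0.5137 − 0.2165 = -0.7302 → -0.73
Risk-neutral Pr[S_T < K] = N(−d₂) = N(0.73) = 0.7673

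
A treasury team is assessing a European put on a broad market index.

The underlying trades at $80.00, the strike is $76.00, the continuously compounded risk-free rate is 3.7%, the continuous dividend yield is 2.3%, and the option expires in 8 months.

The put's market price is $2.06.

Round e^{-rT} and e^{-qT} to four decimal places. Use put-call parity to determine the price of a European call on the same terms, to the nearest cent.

$6.70

e^(−qT) = e^(−0.023·0.6667) = 0.9848;  e^(−rT) = e^(−0.037·0.6667) = 0.9756
Put-call parity: C − P = S·e^(−qT) − K·e^(−rT) = 80·0.9848 − 76·0.9756 = 78.7840 − 74.1456 = 4.6384
C = P + (C − P) = 2.06 + (4.6384) = 6.6984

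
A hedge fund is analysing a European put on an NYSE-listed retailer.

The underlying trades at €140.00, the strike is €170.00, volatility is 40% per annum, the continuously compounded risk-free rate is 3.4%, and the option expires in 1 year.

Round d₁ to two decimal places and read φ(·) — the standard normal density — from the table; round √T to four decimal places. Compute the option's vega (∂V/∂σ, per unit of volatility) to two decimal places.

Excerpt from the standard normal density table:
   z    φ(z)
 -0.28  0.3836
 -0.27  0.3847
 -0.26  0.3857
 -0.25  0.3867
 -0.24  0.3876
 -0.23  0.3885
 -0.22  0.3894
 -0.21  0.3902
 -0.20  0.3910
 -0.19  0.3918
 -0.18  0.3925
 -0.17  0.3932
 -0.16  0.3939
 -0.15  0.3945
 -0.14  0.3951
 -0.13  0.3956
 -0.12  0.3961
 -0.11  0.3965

σ√T = 0.4 × 1.0000 = 0.4000
d₁ = [ln(140/170) + (0.034 + 0.4²/2)·1] / 0.4000 = [-0.1942 + 0.1140] / 0.4000 = -0.2004 → -0.20
√T = √1 = 1.0000
φ(d₁) = φ(-0.20) = 0.3910
vega = S·φ(d₁)·√T = 140·0.3910·1.0000 = 54.7400

54.74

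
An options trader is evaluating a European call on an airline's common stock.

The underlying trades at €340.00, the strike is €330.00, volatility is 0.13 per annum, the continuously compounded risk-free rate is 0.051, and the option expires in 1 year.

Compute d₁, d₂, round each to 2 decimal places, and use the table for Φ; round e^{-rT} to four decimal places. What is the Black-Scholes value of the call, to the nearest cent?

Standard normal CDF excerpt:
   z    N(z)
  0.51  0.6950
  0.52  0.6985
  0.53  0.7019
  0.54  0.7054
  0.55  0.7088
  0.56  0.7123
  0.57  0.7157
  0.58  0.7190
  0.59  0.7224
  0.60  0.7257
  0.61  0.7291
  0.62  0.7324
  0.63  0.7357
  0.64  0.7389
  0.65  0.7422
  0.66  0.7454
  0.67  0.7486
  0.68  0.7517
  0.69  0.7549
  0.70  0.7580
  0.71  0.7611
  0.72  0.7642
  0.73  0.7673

€33.29

T = 1;  σ√T = 0.1300
ln(S/K) + (r + σ²/2)T = ln(340/330) + (0.051 + 0.13²/2)·1 = 0.0299 + 0.0594 = 0.0893
d₁ = 0.0893 / 0.1300 = 0.6869 ≈ 0.69
d₂ = d₁ − σ√T = 0.6869 − 0.1300 = 0.5569 ≈ 0.56
e^(−rT) = e^(−0.051·1) = 0.9503
N(d₁) = N(0.69) = 0.7549;  N(d₂) = N(0.56) = 0.7123
C = 340·0.7549 − 330·0.9503·0.7123 = 256.6660 − 223.3766 = 33.2894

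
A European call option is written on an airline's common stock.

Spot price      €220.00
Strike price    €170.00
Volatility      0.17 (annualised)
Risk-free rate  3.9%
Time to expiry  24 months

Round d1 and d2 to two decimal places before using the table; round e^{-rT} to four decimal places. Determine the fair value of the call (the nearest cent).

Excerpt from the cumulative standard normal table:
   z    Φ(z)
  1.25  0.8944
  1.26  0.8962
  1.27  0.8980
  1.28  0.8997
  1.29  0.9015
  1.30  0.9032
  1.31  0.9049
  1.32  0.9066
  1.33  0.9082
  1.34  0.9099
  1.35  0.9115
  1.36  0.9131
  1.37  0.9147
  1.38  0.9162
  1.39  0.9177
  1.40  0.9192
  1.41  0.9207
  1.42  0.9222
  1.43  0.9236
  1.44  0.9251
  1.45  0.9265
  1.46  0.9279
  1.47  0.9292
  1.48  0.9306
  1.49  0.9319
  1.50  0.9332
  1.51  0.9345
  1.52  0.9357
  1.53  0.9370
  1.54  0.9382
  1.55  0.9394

€64.38

σ√T = 0.17 × 1.4142 = 0.2404
d₁ = [ln(220/170) + (0.039 + 0.17²/2)·2] / 0.2404 = [0.2578 + 0.1069] / 0.2404 = 1.5171 ⇒ 1.52
d₂ = d₁ − σ√T = 1.5171 − 0.2404 = 1.2767 ⇒ 1.28
exp(−rT) = exp(−0.039·2) = 0.9250
C = 220·N(1.52) − 170·0.9250·N(1.28) = 220·0.9357 − 170·0.9250·0.8997 = 205.8540 − 141.4778 = 64.3762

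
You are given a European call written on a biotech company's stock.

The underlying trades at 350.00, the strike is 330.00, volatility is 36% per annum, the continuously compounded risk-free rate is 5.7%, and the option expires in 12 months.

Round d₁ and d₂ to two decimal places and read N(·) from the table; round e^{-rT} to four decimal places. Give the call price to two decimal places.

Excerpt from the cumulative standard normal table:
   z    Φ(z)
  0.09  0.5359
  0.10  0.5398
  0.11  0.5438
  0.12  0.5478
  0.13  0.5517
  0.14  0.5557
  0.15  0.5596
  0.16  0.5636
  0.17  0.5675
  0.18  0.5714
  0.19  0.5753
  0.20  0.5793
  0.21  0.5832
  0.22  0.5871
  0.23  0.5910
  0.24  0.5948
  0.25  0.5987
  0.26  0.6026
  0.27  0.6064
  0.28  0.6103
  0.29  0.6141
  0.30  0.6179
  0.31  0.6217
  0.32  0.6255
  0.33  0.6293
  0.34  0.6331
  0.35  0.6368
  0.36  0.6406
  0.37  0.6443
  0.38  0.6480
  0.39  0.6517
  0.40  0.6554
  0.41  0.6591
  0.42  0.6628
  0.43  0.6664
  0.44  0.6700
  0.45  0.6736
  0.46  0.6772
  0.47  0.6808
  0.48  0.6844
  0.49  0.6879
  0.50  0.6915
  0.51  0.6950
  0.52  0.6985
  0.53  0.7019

T = 1;  σ√T = 0.3600
d₁ = [ln(350/330) + (0.057 + ½·0.36²)·1] / (σ√T) = (0.0588 + 0.1218) / 0.3600 = 0.5018 → 0.50
d₂ = 0.5018 − 0.3600 = 0.1418 → 0.14
exp(−rT) = exp(−0.057·1) = 0.9446
C = 350·N(0.50) − 330·0.9446·N(0.14) = 350·0.6915 − 330·0.9446·0.5557 = 242.0250 − 173.2217 = 68.8033

68.80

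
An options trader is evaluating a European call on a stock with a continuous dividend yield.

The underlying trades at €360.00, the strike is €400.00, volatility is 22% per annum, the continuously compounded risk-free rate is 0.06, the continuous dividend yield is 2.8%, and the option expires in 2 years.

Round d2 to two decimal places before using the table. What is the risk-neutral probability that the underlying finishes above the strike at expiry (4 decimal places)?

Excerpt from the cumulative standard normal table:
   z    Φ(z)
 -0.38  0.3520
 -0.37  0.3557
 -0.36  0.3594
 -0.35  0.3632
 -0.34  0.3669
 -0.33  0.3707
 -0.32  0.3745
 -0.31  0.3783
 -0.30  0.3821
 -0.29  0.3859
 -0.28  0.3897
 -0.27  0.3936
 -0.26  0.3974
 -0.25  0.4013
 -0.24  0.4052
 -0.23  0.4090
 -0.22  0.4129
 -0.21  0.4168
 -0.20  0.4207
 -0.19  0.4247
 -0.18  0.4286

σ√T = 0.22 × 1.4142 = 0.3111
d₁ = [ln(360/400) + (0.06 − 0.028 + ½·0.22²)·2] / (σ√T) = (-0.1054 + 0.1124) / 0.3111 = 0.0226 ≈ 0.02
d₂ = 0.0226 − 0.3111 = -0.2885 ≈ -0.29
Risk-neutral Pr[S_T > K] = N(d₂) = N(-0.29) = 0.3859

0.3859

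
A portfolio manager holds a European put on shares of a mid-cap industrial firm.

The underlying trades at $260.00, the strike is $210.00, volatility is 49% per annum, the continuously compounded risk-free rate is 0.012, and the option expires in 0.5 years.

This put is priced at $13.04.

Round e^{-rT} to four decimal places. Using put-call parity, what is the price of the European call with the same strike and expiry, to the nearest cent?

$64.30

e^(−rT) = e^(−0.012·0.5) = 0.9940
Put-call parity: C − P = S − K·e^(−rT) = 260 − 210·0.9940 = 260 − 208.7400 = 51.2600
C = P + (C − P) = 13.04 + (51.2600) = 64.3000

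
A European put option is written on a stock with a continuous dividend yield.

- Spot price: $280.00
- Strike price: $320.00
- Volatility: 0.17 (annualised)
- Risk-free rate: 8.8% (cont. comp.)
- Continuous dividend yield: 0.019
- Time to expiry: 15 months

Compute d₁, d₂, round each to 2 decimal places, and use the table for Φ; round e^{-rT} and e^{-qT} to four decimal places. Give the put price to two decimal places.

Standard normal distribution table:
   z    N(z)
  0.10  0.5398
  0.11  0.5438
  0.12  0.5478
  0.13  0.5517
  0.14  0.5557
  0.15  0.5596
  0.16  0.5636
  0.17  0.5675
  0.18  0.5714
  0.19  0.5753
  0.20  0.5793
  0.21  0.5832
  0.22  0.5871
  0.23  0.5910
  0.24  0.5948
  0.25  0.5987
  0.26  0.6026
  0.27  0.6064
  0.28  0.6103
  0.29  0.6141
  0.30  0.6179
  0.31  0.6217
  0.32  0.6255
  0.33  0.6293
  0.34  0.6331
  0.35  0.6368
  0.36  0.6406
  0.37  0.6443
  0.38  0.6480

σ√T = 0.17·√1.25 = 0.1901
d₁ = [ln(280/320) + (0.088 − 0.019 + 0.17²/2)·1.25] / 0.1901 = [-0.1335 + 0.1043] / 0.1901 = -0.1537 ⇒ -0.15
d₂ = d₁ − σ√T = -0.1537 − 0.1901 = -0.3438 ⇒ -0.34
e^(−qT) = e^(−0.019·1.25) = 0.9765;  e^(−rT) = e^(−0.088·1.25) = 0.8958
N(−d₂) = N(0.34) = 0.6331;  N(−d₁) = N(0.15) = 0.5596
P = 320·0.8958·0.6331 − 280·0.9765·0.5596 = 181.4819 − 153.0058 = 28.4761

$28.48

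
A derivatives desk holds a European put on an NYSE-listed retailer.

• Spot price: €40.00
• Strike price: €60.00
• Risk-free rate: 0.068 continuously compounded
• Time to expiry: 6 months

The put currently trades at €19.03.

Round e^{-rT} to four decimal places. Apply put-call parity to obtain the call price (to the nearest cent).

e^(−rT) = e^(−0.068·0.5) = 0.9666
Put-call parity: C − P = S − K·e^(−rT) = 40 − 60·0.9666 = 40 − 57.9960 = -17.9960
C = P + (C − P) = 19.03 + (-17.9960) = 1.0340

€1.03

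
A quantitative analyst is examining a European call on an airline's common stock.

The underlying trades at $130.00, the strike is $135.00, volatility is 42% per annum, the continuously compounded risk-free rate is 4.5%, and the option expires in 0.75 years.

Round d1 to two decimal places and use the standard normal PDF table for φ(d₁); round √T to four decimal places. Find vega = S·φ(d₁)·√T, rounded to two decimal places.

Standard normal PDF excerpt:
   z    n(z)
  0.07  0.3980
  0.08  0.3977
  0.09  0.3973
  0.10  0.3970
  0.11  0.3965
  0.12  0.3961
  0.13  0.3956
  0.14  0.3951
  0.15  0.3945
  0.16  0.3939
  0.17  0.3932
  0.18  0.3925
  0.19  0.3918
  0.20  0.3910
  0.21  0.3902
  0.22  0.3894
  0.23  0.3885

σ√T = 0.42 × 0.8660 = 0.3637
d₁ = [ln(130/135) + (0.045 + ½·0.42²)·0.75] / (σ√T) = (-0.0377 + 0.0999) / 0.3637 = 0.1709 → 0.17
√T = √0.75 = 0.8660
φ(d₁) = φ(0.17) = 0.3932
vega = S·φ(d₁)·√T = 130·0.3932·0.8660 = 44.2665

44.27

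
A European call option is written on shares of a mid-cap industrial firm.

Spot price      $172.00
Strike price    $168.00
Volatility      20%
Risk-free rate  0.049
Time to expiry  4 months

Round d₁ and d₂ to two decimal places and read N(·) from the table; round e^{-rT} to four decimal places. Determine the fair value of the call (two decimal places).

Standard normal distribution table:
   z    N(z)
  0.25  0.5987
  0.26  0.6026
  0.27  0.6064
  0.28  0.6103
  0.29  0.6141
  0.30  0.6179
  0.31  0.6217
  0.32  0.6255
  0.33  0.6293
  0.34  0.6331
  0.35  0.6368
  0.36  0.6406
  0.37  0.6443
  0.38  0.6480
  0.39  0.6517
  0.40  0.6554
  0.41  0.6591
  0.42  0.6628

$11.23

T = 0.3333;  σ√T = 0.1155
ln(S/K) + (r + σ²/2)T = ln(172/168) + (0.049 + 0.2²/2)·0.3333 = 0.0235 + 0.0230 = 0.0465
d₁ = 0.0465 / 0.1155 = 0.4030 ⇒ 0.40
d₂ = d₁ − σ√T = 0.4030 − 0.1155 = 0.2875 ⇒ 0.29
exp(−rT) = exp(−0.049·0.3333) = 0.9838
C = 172·N(0.40) − 168·0.9838·N(0.29) = 172·0.6554 − 168·0.9838·0.6141 = 112.7288 − 101.4975 = 11.2313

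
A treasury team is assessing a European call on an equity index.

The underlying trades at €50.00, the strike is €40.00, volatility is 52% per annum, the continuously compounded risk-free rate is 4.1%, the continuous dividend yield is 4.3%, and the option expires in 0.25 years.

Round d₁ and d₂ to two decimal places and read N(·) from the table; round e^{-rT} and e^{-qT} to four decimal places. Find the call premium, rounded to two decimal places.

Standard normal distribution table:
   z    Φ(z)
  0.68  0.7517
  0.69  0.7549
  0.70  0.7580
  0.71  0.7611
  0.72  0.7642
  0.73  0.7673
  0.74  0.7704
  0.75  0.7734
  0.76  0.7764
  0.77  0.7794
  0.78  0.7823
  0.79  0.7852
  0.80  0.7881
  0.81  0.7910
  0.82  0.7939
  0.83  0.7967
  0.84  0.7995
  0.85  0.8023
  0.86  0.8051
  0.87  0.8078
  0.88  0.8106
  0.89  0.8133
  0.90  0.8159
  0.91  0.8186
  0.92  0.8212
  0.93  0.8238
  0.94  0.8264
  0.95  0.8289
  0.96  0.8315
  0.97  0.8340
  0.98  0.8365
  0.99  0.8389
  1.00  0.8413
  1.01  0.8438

€11.12

σ√T = 0.52·√0.25 = 0.2600
d₁ = [ln(50/40) + (0.041 − 0.043 + 0.52²/2)·0.25] / 0.2600 = [0.2231 + 0.0333] / 0.2600 = 0.9863 ⇒ 0.99
d₂ = d₁ − σ√T = 0.9863 − 0.2600 = 0.7263 ⇒ 0.73
e^(−qT) = e^(−0.043·0.25) = 0.9893;  e^(−rT) = e^(−0.041·0.25) = 0.9898
N(d₁) = N(0.99) = 0.8389;  N(d₂) = N(0.73) = 0.7673
C = 50·0.9893·0.8389 − 40·0.9898·0.7673 = 41.4962 − 30.3789 = 11.1172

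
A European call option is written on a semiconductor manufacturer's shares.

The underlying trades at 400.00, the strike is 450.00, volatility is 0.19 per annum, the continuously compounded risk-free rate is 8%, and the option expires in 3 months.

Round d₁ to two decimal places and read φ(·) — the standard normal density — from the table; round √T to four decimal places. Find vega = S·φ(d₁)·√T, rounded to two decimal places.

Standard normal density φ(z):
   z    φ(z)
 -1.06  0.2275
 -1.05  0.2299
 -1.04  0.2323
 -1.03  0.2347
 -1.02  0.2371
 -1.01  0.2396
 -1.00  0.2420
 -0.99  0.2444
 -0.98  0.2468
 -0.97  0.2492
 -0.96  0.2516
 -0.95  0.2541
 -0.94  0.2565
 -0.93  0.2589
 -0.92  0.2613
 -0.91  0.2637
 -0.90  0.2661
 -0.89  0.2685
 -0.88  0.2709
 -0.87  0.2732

σ√T = 0.19 × 0.5000 = 0.0950
d₁ = [ln(400/450) + (0.08 + 0.19²/2)·0.25] / 0.0950 = [-0.1178 + 0.0245] / 0.0950 = -0.9818 → -0.98
√T = √0.25 = 0.5000
φ(d₁) = φ(-0.98) = 0.2468
vega = S·φ(d₁)·√T = 400·0.2468·0.5000 = 49.3600

49.36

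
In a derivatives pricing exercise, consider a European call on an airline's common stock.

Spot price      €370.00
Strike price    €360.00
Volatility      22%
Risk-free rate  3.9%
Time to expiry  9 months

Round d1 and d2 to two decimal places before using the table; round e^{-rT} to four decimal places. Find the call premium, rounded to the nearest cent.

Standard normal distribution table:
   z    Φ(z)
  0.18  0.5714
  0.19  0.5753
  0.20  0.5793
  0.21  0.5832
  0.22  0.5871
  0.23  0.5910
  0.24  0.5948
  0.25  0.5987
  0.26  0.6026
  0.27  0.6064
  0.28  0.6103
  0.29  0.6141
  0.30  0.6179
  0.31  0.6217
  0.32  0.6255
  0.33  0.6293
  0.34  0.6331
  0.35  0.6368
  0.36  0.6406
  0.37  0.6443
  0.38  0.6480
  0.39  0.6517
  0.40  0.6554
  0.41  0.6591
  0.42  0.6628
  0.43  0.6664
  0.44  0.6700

T = 0.75;  σ√T = 0.1905
d₁ = [ln(370/360) + (0.039 + ½·0.22²)·0.75] / (σ√T) = (0.0274 + 0.0474) / 0.1905 = 0.3926 ≈ 0.39
d₂ = 0.3926 − 0.1905 = 0.2021 ≈ 0.20
exp(−rT) = exp(−0.039·0.75) = 0.9712
C = 370·N(0.39) − 360·0.9712·N(0.20) = 370·0.6517 − 360·0.9712·0.5793 = 241.1290 − 202.5418 = 38.5872

€38.59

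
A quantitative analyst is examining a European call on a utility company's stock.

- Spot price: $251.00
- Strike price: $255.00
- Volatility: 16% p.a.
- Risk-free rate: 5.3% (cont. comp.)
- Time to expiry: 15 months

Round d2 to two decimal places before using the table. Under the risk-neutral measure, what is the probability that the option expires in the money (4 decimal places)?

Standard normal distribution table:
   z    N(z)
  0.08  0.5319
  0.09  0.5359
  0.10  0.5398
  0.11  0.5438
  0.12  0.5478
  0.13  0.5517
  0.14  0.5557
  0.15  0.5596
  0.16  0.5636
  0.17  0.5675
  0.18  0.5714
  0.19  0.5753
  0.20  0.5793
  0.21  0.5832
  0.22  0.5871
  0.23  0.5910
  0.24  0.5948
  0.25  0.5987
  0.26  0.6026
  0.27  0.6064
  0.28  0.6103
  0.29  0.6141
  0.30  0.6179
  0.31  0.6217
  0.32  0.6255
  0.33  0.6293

σ√T = 0.16·√1.25 = 0.1789
d₁ = [ln(251/255) + (0.053 + 0.16²/2)·1.25] / 0.1789 = [-0.0158 + 0.0822] / 0.1789 = 0.3714 ⇒ 0.37
d₂ = d₁ − σ√T = 0.3714 − 0.1789 = 0.1925 ⇒ 0.19
Risk-neutral Pr[S_T > K] = N(d₂) = N(0.19) = 0.5753

0.5753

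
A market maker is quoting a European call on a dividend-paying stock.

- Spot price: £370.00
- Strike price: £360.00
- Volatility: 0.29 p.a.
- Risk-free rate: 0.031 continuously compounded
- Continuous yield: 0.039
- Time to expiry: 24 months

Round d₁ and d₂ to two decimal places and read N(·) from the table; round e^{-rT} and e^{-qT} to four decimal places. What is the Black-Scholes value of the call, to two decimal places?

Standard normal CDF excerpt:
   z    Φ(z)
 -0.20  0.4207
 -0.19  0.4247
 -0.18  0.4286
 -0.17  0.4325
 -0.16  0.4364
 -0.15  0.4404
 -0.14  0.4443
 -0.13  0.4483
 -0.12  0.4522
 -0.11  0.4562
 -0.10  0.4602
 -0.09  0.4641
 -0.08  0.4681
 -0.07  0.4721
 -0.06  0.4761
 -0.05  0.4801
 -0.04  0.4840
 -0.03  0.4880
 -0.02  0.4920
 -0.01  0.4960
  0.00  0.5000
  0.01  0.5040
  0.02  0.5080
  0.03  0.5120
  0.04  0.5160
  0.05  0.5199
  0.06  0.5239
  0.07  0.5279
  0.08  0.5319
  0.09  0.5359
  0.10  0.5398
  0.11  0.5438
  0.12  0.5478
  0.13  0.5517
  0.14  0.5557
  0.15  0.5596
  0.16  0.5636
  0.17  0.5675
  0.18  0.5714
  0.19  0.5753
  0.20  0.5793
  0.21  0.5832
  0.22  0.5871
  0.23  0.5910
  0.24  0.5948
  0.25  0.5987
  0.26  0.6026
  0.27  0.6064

T = 2;  σ√T = 0.4101
d₁ = [ln(370/360) + (0.031 − 0.039 + ½·0.29²)·2] / (σ√T) = (0.0274 + 0.0681) / 0.4101 = 0.2329 which rounds to 0.23
d₂ = 0.2329 − 0.4101 = -0.1773 which rounds to -0.18
e^(−qT) = e^(−0.039·2) = 0.9250;  e^(−rT) = e^(−0.031·2) = 0.9399
N(d₁) = N(0.23) = 0.5910;  N(d₂) = N(-0.18) = 0.4286
C = 370·0.9250·0.5910 − 360·0.9399·0.4286 = 202.2697 − 145.0228 = 57.2469

£57.25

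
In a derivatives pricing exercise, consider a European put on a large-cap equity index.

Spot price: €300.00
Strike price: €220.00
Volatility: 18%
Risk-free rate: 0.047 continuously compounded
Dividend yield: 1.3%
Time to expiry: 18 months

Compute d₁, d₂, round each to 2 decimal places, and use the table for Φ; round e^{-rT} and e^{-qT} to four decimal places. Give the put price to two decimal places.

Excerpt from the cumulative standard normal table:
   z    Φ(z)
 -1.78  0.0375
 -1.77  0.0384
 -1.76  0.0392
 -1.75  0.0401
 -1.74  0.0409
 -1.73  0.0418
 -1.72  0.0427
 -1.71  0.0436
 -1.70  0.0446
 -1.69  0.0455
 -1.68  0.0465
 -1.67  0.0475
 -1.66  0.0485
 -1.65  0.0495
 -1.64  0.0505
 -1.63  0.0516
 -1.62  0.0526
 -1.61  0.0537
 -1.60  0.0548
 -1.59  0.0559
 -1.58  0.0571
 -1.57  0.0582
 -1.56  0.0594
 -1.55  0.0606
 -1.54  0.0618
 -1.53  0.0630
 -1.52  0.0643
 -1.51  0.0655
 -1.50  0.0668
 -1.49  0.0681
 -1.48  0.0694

€1.12

T = 1.5;  σ√T = 0.2205
d₁ = [ln(300/220) + (0.047 − 0.013 + ½·0.18²)·1.5] / (σ√T) = (0.3102 + 0.0753) / 0.2205 = 1.7485 ≈ 1.75
d₂ = 1.7485 − 0.2205 = 1.5280 ≈ 1.53
exp(−qT) = exp(−0.013·1.5) = 0.9807;  exp(−rT) = exp(−0.047·1.5) = 0.9319
N(−d₂) = N(-1.53) = 0.0630;  N(−d₁) = N(-1.75) = 0.0401
P = 220·0.9319·0.0630 − 300·0.9807·0.0401 = 12.9161 − 11.7978 = 1.1183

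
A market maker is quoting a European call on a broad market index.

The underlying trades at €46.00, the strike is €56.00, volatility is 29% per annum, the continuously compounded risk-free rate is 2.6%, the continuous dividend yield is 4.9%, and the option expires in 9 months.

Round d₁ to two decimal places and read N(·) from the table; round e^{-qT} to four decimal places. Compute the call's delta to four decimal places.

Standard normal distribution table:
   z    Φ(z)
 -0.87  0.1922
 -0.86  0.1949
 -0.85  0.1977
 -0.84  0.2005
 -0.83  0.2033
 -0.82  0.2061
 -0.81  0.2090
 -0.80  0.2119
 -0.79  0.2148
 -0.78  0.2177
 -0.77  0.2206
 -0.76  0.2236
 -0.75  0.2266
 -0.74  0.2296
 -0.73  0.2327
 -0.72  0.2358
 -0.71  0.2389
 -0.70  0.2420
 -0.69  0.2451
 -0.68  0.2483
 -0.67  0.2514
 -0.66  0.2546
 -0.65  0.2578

0.2243

σ√T = 0.29·√0.75 = 0.2511
d₁ = [ln(46/56) + (0.026 − 0.049 + 0.29²/2)·0.75] / 0.2511 = [-0.1967 + 0.0143] / 0.2511 = -0.7264 ⇒ -0.73
N(d₁) = N(-0.73) = 0.2327
Δ_call = e^(−qT)·N(d₁) = 0.9639·0.2327 = 0.2243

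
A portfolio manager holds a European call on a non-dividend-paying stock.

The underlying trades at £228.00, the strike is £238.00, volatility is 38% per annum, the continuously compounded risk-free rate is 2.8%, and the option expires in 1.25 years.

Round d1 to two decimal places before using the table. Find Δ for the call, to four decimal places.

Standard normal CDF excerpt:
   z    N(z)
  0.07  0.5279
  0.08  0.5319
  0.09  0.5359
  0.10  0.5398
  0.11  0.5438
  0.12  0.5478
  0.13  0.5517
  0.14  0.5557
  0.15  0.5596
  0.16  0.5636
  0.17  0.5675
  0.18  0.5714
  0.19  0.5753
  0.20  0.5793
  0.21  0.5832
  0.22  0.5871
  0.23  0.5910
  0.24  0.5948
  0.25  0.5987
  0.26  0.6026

0.5753

σ√T = 0.38 × 1.1180 = 0.4249
d₁ = [ln(228/238) + (0.028 + 0.38²/2)·1.25] / 0.4249 = [-0.0429 + 0.1253] / 0.4249 = 0.1938 → 0.19
N(d₁) = N(0.19) = 0.5753
Δ_call = N(d₁) = 0.5753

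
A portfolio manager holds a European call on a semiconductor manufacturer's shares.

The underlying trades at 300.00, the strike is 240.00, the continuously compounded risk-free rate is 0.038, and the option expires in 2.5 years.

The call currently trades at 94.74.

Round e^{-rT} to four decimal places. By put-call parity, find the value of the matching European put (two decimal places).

e^(−rT) = e^(−0.038·2.5) = 0.9094
Put-call parity: C − P = S − K·e^(−rT) = 300 − 240·0.9094 = 300 − 218.2560 = 81.7440
P = C − (C − P) = 94.74 − (81.7440) = 12.9960

13.00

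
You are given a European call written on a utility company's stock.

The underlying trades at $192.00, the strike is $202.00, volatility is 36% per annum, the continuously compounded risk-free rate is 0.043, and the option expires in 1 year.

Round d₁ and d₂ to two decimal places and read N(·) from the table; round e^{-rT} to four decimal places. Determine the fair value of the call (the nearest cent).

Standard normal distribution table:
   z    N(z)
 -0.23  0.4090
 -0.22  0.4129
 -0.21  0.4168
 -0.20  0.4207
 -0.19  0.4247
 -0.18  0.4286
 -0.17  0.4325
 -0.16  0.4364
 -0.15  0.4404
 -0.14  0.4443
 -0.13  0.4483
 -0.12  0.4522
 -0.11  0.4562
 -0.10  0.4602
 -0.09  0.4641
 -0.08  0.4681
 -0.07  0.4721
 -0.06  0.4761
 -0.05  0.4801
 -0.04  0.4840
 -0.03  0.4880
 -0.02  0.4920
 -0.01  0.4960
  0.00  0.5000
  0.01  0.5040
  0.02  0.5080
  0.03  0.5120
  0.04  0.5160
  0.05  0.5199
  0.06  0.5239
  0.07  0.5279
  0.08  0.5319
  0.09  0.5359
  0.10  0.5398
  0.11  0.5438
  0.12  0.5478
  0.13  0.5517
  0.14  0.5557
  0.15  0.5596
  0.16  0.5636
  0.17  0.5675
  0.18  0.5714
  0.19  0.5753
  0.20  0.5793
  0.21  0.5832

σ√T = 0.36·√1 = 0.3600
d₁ = [ln(192/202) + (0.043 + 0.36²/2)·1] / 0.3600 = [-0.0508 + 0.1078] / 0.3600 = 0.1584 → 0.16
d₂ = d₁ − σ√T = 0.1584 − 0.3600 = -0.2016 → -0.20
e^(−rT) = e^(−0.043·1) = 0.9579
N(d₁) = N(0.16) = 0.5636;  N(d₂) = N(-0.20) = 0.4207
C = 192·0.5636 − 202·0.9579·0.4207 = 108.2112 − 81.4037 = 26.8075

$26.81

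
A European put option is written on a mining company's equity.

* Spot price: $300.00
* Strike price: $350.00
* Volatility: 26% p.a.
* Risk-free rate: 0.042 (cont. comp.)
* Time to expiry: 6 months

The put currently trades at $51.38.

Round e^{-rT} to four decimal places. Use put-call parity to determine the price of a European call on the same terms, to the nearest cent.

$8.66

e^(−rT) = e^(−0.042·0.5) = 0.9792
Put-call parity: C − P = S − K·e^(−rT) = 300 − 350·0.9792 = 300 − 342.7200 = -42.7200
C = P + (C − P) = 51.38 + (-42.7200) = 8.6600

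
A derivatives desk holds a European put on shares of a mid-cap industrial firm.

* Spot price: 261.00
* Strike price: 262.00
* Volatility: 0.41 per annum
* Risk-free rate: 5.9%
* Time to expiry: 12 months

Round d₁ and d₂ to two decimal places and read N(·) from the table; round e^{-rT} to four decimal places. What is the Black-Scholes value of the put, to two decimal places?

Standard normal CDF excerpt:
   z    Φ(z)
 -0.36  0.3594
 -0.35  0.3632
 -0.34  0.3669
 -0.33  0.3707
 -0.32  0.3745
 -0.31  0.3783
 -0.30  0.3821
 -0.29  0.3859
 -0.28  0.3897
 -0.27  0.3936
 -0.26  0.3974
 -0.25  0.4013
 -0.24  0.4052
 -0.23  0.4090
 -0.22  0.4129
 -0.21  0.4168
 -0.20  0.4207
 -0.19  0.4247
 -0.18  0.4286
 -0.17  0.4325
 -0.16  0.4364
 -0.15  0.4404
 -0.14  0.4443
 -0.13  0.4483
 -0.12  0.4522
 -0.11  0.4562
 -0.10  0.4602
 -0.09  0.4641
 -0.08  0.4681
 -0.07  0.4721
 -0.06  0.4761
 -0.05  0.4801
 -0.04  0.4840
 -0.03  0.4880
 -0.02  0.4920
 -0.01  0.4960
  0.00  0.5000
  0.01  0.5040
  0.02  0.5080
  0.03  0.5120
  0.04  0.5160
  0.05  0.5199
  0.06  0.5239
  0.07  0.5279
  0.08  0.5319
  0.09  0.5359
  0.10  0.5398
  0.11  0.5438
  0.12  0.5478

34.62

T = 1;  σ√T = 0.4100
ln(S/K) + (r + σ²/2)T = ln(261/262) + (0.059 + 0.41²/2)·1 = -0.0038 + 0.1430 = 0.1392
d₁ = 0.1392 / 0.4100 = 0.3396 which rounds to 0.34
d₂ = d₁ − σ√T = 0.3396 − 0.4100 = -0.0704 which rounds to -0.07
e^(−rT) = e^(−0.059·1) = 0.9427
N(−d₂) = N(0.07) = 0.5279;  N(−d₁) = N(-0.34) = 0.3669
P = 262·0.9427·0.5279 − 261·0.3669 = 130.3846 − 95.7609 = 34.6237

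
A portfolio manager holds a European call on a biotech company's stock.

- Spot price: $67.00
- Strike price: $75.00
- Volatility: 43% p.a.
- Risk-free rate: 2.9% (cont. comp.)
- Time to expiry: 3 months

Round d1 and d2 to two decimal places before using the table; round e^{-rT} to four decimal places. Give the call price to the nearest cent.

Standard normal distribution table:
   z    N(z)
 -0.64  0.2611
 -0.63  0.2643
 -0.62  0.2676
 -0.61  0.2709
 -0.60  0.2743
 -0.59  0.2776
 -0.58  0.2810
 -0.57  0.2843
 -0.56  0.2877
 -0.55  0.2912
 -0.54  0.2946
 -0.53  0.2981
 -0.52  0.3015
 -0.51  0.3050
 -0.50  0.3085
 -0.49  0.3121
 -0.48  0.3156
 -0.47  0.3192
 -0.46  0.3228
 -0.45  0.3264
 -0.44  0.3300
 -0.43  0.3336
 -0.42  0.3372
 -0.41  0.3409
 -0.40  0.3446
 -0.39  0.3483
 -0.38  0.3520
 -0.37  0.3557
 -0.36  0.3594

$3.16

σ√T = 0.43 × 0.5000 = 0.2150
d₁ = [ln(67/75) + (0.029 + ½·0.43²)·0.25] / (σ√T) = (-0.1128 + 0.0304) / 0.2150 = -0.3834 ⇒ -0.38
d₂ = -0.3834 − 0.2150 = -0.5984 ⇒ -0.60
e^(−rT) = e^(−0.029·0.25) = 0.9928
N(d₁) = N(-0.38) = 0.3520;  N(d₂) = N(-0.60) = 0.2743
C = 67·0.3520 − 75·0.9928·0.2743 = 23.5840 − 20.4244 = 3.1596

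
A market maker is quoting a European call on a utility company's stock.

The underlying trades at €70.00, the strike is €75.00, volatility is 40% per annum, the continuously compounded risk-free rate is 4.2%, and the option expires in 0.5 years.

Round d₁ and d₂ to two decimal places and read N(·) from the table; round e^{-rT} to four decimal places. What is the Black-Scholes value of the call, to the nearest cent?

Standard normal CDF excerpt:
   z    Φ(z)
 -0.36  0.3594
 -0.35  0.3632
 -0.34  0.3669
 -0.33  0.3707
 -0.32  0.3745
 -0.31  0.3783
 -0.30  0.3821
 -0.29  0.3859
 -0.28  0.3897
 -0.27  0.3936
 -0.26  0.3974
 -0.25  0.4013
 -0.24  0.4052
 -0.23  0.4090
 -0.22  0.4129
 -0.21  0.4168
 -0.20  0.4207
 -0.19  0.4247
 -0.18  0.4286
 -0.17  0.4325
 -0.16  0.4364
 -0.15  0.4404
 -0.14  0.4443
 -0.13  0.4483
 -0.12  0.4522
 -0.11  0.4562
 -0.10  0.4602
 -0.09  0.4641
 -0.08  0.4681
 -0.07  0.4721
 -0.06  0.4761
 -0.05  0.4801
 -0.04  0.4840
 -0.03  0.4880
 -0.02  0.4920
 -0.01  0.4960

€6.38

T = 0.5;  σ√T = 0.2828
ln(S/K) + (r + σ²/2)T = ln(70/75) + (0.042 + 0.4²/2)·0.5 = -0.0690 + 0.0610 = -0.0080
d₁ = -0.0080 / 0.2828 = -0.0283 → -0.03
d₂ = d₁ − σ√T = -0.0283 − 0.2828 = -0.3111 → -0.31
e^(−rT) = e^(−0.042·0.5) = 0.9792
N(d₁) = N(-0.03) = 0.4880;  N(d₂) = N(-0.31) = 0.3783
C = 70·0.4880 − 75·0.9792·0.3783 = 34.1600 − 27.7824 = 6.3776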